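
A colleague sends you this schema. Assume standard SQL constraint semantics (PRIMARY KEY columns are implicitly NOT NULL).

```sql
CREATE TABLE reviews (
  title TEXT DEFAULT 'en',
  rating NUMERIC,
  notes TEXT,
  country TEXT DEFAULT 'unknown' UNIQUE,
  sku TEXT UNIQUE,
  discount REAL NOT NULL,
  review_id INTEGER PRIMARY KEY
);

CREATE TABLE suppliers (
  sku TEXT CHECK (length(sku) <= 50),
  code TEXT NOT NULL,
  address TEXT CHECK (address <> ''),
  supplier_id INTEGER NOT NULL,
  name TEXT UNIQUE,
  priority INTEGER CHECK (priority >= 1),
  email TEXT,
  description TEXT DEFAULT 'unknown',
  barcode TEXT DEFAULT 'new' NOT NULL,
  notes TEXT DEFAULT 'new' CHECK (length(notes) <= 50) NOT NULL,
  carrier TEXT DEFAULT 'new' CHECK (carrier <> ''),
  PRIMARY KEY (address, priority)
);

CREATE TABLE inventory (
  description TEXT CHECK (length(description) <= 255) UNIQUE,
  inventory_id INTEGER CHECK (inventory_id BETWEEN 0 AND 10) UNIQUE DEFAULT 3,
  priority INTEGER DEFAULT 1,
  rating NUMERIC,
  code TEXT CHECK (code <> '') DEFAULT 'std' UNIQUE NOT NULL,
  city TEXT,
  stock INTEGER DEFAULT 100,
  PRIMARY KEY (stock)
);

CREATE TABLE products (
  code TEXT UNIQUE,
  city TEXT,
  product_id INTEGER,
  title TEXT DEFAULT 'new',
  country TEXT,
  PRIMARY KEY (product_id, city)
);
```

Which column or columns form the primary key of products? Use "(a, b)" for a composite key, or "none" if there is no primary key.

(product_id, city)

A table-level PRIMARY KEY clause names 2 columns: product_id, city.
This is a composite key — the combination is unique, not each column individually.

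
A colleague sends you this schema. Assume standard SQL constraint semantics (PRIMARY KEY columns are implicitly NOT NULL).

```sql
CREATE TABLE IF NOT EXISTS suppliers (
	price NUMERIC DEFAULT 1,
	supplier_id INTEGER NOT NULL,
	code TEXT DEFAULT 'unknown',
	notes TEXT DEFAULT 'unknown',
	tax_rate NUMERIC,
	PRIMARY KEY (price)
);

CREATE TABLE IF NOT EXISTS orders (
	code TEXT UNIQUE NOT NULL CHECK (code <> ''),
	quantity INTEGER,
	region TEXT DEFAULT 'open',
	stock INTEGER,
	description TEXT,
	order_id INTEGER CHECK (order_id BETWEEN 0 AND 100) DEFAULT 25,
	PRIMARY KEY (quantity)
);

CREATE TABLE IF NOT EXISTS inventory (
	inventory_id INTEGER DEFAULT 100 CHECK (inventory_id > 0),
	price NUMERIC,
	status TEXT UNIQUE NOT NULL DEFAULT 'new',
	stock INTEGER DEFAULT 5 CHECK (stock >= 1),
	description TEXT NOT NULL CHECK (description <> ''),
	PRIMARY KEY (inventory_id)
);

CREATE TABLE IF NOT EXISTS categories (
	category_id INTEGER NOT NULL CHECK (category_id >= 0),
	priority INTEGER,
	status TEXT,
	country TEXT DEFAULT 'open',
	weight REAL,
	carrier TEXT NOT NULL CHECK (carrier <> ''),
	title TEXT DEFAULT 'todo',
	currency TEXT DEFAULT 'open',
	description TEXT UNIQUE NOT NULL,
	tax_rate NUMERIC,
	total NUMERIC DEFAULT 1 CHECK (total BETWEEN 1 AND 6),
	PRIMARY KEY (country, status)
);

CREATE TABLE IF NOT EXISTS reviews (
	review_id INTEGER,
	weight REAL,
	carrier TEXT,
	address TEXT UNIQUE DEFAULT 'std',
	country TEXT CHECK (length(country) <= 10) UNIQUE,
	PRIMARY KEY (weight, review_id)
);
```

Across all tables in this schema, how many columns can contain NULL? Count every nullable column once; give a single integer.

18

suppliers: 3 nullable (code, notes, tax_rate — PK (price) and explicit NOT NULL columns excluded).
orders: 4 nullable (region, stock, description, order_id — PK (quantity) and explicit NOT NULL columns excluded).
inventory: 2 nullable (price, stock — PK (inventory_id) and explicit NOT NULL columns excluded).
categories: 6 nullable (priority, weight, title, currency, tax_rate, total — PK (country, status) and explicit NOT NULL columns excluded).
reviews: 3 nullable (carrier, address, country — PK (weight, review_id) and explicit NOT NULL columns excluded).
Total: 3 + 4 + 2 + 6 + 3 = 18.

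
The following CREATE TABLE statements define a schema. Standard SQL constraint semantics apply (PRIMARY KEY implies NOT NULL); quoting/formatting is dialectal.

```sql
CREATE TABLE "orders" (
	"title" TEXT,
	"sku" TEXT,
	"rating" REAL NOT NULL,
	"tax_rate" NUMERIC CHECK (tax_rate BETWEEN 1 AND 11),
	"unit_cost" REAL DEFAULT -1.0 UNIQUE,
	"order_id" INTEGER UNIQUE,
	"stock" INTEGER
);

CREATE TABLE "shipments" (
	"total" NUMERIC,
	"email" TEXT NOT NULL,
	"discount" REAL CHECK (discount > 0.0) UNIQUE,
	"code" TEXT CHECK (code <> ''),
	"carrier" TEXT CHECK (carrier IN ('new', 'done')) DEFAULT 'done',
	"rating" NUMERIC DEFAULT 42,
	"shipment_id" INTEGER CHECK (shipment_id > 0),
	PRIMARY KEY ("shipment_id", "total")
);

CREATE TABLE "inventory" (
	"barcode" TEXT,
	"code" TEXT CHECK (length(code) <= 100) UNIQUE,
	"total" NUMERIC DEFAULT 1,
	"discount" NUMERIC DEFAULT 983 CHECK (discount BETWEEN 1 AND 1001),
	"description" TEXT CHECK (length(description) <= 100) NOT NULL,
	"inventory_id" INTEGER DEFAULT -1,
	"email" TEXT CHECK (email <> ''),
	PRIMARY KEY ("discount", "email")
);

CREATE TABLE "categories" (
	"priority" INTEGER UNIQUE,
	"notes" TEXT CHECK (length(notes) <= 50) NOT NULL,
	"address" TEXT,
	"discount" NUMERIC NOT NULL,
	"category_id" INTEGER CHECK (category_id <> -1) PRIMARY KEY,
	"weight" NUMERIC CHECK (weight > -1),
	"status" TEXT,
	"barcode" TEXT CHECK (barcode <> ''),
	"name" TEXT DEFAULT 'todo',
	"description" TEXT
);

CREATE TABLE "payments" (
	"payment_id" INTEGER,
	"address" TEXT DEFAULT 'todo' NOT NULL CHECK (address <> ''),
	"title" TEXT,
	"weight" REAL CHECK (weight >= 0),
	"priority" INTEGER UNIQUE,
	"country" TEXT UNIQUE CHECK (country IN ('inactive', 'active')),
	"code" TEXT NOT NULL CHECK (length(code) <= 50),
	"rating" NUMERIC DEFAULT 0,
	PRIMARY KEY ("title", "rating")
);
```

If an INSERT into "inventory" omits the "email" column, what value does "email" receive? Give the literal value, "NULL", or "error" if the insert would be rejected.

error

email has no DEFAULT clause.
Omitting it would insert NULL, but it is part of the PRIMARY KEY, so the INSERT fails.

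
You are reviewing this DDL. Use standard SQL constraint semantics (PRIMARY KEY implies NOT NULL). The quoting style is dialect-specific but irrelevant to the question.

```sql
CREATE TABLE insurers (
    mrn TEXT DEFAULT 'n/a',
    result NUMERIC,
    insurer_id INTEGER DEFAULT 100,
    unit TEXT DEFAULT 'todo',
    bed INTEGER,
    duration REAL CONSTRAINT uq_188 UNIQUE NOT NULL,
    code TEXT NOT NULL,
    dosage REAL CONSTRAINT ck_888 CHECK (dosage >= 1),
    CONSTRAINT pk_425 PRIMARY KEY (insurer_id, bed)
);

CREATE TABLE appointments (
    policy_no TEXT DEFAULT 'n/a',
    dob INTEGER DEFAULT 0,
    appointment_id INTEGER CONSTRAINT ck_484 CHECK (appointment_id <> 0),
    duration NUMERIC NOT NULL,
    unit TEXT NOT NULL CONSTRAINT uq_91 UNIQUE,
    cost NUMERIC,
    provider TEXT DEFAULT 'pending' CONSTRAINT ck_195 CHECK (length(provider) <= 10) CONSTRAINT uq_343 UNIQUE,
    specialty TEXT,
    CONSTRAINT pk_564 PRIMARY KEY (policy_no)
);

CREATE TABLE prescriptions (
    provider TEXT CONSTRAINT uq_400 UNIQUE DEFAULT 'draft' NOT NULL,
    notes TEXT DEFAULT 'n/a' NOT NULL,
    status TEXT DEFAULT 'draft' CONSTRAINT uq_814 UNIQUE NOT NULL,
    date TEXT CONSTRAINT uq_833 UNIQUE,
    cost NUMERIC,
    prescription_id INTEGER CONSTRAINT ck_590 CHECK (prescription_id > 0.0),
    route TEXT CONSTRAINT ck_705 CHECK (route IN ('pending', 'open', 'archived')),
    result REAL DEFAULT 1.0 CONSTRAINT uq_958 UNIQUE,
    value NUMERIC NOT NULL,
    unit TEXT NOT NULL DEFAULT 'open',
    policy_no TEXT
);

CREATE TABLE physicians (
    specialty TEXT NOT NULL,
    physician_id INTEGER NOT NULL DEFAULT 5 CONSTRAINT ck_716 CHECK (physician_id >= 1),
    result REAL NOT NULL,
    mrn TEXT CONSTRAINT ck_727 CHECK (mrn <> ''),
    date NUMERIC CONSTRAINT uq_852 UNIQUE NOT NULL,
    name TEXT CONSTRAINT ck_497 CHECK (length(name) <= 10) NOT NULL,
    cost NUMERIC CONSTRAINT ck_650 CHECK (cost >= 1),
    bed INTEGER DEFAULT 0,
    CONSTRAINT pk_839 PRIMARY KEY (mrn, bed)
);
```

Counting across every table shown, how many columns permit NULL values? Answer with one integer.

insurers: 4 nullable (mrn, result, unit, dosage — PK (insurer_id, bed) and explicit NOT NULL columns excluded).
appointments: 5 nullable (dob, appointment_id, cost, provider, specialty — PK (policy_no) and explicit NOT NULL columns excluded).
prescriptions: 6 nullable (date, cost, prescription_id, route, result, policy_no — PK none and explicit NOT NULL columns excluded).
physicians: 1 nullable (cost — PK (mrn, bed) and explicit NOT NULL columns excluded).
Total: 4 + 5 + 6 + 1 = 16.

16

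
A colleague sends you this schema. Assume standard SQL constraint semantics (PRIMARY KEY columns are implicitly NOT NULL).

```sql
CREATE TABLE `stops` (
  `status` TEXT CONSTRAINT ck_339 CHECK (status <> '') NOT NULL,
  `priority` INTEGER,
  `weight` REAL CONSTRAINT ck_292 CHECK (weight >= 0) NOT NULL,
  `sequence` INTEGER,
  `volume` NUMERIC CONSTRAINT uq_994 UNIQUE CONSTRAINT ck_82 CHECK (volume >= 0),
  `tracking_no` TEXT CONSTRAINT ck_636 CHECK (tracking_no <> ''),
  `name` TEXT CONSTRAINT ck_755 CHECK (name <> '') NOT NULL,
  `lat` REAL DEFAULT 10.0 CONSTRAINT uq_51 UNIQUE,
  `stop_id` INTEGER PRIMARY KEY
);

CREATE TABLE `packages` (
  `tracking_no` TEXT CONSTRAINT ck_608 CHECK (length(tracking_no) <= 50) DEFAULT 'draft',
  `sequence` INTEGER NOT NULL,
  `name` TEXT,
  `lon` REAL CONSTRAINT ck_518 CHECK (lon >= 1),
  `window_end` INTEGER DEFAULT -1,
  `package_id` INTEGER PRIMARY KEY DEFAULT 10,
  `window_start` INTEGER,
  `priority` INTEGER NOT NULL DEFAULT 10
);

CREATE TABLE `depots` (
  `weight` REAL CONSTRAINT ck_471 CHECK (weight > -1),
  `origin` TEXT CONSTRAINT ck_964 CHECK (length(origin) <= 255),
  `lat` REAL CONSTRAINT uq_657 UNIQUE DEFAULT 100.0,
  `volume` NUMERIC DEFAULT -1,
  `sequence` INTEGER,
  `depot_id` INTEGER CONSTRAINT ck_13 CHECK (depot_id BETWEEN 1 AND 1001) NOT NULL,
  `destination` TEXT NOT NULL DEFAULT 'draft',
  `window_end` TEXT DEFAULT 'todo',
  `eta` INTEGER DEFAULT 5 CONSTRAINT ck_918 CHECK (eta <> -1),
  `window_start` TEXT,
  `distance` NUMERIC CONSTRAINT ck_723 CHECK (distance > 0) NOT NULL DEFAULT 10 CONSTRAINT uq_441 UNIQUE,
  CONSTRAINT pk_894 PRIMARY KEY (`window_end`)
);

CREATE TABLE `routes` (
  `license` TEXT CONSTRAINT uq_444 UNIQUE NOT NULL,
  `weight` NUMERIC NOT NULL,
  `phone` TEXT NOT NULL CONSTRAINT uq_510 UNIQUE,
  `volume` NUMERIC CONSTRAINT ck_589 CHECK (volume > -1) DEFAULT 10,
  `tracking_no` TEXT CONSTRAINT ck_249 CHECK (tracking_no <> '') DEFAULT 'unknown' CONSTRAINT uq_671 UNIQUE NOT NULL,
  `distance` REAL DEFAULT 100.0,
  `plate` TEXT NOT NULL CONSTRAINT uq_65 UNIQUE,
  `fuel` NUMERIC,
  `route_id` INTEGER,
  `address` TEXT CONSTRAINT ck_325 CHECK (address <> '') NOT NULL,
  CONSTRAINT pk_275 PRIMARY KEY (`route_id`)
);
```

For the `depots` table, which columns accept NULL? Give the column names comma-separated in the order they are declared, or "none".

- weight: CHECK does not forbid NULL (a CHECK constraint passes when its expression is NULL) → nullable.
- origin: CHECK does not forbid NULL (a CHECK constraint passes when its expression is NULL) → nullable.
- lat: UNIQUE does not imply NOT NULL → nullable.
- volume: DEFAULT only fills an omitted column; an explicit NULL is still allowed → nullable.
- sequence: no NOT NULL constraint applies → nullable.
- depot_id: declared NOT NULL → not nullable.
- destination: declared NOT NULL → not nullable.
- window_end: part of the PRIMARY KEY, which implies NOT NULL → not nullable.
- eta: CHECK does not forbid NULL (a CHECK constraint passes when its expression is NULL) → nullable.
- window_start: no NOT NULL constraint applies → nullable.
- distance: declared NOT NULL → not nullable.

weight, origin, lat, volume, sequence, eta, window_start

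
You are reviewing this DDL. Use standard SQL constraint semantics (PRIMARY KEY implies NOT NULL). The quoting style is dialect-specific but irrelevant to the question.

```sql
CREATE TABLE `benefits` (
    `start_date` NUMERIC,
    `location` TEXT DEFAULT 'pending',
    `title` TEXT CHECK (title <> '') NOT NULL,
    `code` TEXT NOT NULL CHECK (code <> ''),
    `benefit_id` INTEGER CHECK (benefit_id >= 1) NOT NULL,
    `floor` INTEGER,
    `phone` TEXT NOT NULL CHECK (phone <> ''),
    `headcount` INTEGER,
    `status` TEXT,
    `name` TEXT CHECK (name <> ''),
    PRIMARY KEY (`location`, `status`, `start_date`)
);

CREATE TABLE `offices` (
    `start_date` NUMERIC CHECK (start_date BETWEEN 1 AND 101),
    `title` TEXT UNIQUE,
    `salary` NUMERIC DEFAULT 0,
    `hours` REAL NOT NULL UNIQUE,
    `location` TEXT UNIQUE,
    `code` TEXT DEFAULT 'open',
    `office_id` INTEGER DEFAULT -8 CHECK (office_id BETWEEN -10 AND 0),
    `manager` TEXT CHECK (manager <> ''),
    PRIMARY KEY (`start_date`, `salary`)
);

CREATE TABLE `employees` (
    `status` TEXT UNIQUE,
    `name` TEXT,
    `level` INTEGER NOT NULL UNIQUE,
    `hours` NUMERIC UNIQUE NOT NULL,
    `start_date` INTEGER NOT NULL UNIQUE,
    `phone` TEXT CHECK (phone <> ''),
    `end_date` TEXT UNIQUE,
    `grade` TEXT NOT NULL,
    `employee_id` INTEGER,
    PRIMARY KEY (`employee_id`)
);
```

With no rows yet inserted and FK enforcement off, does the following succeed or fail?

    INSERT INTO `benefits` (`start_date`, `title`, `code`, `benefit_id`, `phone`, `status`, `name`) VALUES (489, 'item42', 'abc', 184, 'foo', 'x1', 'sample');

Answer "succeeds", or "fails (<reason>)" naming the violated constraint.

NOT NULL columns: benefit_id is supplied; code is supplied; location defaults to 'pending'; phone is supplied; start_date is supplied; status is supplied; title is supplied.
CHECK constraints: 'item42' satisfies (title <> ''); 'abc' satisfies (code <> ''); 184 satisfies (benefit_id >= 1); 'foo' satisfies (phone <> ''); 'sample' satisfies (name <> '').
No constraint is violated.

succeeds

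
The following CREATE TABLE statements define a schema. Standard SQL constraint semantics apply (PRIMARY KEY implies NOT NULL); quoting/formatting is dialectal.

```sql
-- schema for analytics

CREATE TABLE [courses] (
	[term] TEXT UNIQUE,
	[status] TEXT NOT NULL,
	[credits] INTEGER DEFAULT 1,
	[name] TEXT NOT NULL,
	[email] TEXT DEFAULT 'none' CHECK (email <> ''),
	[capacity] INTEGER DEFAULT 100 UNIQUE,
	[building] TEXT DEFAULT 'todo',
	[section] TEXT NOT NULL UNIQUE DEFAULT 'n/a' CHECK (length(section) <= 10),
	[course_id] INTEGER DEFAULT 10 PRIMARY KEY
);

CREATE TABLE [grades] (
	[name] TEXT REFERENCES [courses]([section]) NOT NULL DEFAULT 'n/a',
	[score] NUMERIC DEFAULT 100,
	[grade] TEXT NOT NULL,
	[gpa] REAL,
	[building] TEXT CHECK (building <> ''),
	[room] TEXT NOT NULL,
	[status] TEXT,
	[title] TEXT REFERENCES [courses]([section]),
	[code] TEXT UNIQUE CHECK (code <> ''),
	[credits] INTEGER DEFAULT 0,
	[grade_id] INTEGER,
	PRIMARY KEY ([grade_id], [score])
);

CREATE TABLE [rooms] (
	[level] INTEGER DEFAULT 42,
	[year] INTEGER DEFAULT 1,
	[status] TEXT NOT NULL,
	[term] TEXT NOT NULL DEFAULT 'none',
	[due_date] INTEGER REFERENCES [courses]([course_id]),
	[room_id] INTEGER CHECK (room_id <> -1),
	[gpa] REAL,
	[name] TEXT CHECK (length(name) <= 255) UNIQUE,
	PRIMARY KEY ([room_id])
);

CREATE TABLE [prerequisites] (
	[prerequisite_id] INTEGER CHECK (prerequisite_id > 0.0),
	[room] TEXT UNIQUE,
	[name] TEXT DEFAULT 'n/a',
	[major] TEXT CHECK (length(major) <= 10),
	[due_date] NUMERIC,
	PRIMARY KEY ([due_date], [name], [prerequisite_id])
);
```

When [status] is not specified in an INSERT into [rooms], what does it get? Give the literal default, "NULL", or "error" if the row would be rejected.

status has no DEFAULT clause.
Omitting it would insert NULL, but it is declared NOT NULL, so the INSERT fails.

error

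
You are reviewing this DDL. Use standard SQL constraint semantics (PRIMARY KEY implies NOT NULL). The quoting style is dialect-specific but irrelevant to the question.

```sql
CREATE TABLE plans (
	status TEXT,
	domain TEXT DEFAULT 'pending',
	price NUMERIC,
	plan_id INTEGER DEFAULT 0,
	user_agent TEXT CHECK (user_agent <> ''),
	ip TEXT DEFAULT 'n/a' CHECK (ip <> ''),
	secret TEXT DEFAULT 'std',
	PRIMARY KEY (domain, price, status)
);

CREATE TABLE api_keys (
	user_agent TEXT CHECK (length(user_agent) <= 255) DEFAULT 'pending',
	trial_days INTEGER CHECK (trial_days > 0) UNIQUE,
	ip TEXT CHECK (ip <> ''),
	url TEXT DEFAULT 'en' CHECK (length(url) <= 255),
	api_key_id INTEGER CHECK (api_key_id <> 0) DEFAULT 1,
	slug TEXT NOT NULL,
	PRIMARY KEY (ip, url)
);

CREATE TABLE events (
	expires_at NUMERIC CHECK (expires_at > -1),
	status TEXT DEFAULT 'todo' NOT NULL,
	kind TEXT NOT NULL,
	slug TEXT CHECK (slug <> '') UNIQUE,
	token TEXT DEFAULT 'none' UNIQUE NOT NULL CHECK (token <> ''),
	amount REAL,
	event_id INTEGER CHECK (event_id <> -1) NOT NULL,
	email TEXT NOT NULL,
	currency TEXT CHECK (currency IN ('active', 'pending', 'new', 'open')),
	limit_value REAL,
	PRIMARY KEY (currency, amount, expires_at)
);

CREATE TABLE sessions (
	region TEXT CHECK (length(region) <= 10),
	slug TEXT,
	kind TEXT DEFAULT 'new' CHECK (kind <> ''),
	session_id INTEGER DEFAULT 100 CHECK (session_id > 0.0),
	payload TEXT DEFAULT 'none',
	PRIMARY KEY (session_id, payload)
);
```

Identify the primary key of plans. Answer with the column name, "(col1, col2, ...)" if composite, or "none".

(domain, price, status)

A table-level PRIMARY KEY clause names 3 columns: domain, price, status.
This is a composite key — the combination is unique, not each column individually.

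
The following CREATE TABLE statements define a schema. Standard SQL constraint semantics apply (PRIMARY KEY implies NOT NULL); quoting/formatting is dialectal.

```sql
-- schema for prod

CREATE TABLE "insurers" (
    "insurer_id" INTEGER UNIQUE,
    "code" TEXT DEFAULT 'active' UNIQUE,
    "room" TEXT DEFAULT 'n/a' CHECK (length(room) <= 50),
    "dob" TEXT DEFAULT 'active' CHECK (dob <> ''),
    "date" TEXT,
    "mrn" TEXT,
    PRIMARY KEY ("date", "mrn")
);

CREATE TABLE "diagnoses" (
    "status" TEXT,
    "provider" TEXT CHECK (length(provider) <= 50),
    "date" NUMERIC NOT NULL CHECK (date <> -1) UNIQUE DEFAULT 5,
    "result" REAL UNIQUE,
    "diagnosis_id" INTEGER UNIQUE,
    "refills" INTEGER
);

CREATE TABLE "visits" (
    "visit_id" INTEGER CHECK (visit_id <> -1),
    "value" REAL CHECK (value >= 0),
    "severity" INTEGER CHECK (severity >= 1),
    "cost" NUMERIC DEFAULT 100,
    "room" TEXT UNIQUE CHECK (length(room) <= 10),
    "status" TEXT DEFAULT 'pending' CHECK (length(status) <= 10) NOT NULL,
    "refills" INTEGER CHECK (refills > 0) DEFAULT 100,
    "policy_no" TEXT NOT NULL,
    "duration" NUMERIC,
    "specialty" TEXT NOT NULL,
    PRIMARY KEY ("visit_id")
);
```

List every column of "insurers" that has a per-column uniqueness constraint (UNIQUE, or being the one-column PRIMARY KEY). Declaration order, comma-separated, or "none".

- insurer_id: declared UNIQUE → unique.
- code: declared UNIQUE → unique.
- room: no UNIQUE or single-column PK constraint.
- dob: no UNIQUE or single-column PK constraint.
- date: part of a composite PRIMARY KEY — only the tuple is unique, not this column on its own.
- mrn: part of a composite PRIMARY KEY — only the tuple is unique, not this column on its own.

insurer_id, code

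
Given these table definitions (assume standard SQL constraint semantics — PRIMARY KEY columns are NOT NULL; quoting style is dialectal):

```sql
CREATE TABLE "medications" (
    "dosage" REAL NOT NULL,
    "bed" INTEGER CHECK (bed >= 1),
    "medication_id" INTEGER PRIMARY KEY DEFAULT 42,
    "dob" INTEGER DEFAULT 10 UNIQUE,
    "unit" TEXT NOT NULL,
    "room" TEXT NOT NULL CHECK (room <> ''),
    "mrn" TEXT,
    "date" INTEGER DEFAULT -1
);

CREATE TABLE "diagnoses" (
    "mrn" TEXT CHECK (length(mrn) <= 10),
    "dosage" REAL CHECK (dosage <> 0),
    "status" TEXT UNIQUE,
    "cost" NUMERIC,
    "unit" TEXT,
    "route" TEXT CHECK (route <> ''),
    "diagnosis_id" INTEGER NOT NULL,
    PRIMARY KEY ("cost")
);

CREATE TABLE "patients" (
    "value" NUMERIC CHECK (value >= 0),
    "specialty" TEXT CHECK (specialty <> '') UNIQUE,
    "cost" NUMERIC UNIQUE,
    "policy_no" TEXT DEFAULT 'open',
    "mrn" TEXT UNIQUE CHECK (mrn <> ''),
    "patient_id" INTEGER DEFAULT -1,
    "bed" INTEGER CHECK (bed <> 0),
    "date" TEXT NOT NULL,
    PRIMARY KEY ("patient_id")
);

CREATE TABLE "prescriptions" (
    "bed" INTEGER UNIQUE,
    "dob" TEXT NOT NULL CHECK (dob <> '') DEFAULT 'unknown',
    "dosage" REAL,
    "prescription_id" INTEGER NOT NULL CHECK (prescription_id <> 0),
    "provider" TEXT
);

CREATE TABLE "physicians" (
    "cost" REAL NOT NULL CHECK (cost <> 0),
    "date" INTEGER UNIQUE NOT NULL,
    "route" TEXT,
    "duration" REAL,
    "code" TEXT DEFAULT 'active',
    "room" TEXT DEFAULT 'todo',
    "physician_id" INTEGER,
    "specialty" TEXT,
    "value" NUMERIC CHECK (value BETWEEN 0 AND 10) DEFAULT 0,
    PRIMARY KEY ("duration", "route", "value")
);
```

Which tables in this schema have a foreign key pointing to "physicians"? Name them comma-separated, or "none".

No REFERENCES clause anywhere in the schema names physicians.

none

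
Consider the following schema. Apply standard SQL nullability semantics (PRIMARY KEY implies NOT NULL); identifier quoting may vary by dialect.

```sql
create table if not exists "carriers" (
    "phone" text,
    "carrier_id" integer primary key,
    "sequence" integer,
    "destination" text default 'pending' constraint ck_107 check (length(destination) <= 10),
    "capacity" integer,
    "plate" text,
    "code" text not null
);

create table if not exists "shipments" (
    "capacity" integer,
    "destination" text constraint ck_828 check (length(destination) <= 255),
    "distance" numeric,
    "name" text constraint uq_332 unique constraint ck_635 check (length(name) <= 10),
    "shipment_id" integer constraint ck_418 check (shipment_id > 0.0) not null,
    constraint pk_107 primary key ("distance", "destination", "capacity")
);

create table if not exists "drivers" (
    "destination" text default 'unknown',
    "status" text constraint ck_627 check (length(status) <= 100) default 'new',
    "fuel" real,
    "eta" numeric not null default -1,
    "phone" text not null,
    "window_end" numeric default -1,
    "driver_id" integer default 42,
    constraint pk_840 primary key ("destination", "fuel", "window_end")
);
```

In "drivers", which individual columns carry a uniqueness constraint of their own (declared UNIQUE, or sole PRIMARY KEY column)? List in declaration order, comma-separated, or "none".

none

- destination: part of a composite PRIMARY KEY — only the tuple is unique, not this column on its own.
- status: no UNIQUE or single-column PK constraint.
- fuel: part of a composite PRIMARY KEY — only the tuple is unique, not this column on its own.
- eta: no UNIQUE or single-column PK constraint.
- phone: no UNIQUE or single-column PK constraint.
- window_end: part of a composite PRIMARY KEY — only the tuple is unique, not this column on its own.
- driver_id: no UNIQUE or single-column PK constraint.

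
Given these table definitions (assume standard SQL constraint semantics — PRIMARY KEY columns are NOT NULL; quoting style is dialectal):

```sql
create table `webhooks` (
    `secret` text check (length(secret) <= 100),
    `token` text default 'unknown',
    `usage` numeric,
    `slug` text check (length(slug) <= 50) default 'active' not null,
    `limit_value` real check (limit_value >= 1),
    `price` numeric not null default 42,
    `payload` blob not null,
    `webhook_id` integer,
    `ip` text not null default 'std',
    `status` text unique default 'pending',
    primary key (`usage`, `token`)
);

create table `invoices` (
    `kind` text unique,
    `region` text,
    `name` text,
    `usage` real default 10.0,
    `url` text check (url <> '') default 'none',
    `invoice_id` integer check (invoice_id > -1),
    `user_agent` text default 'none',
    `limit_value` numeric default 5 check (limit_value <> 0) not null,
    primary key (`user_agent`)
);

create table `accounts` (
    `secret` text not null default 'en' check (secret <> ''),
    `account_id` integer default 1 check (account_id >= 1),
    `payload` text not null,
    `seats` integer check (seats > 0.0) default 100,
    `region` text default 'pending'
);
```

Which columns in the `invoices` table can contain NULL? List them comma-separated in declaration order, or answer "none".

- kind: UNIQUE does not imply NOT NULL → nullable.
- region: no NOT NULL constraint applies → nullable.
- name: no NOT NULL constraint applies → nullable.
- usage: DEFAULT only fills an omitted column; an explicit NULL is still allowed → nullable.
- url: CHECK does not forbid NULL (a CHECK constraint passes when its expression is NULL) → nullable.
- invoice_id: CHECK does not forbid NULL (a CHECK constraint passes when its expression is NULL) → nullable.
- user_agent: part of the PRIMARY KEY, which implies NOT NULL → not nullable.
- limit_value: declared NOT NULL → not nullable.

kind, region, name, usage, url, invoice_id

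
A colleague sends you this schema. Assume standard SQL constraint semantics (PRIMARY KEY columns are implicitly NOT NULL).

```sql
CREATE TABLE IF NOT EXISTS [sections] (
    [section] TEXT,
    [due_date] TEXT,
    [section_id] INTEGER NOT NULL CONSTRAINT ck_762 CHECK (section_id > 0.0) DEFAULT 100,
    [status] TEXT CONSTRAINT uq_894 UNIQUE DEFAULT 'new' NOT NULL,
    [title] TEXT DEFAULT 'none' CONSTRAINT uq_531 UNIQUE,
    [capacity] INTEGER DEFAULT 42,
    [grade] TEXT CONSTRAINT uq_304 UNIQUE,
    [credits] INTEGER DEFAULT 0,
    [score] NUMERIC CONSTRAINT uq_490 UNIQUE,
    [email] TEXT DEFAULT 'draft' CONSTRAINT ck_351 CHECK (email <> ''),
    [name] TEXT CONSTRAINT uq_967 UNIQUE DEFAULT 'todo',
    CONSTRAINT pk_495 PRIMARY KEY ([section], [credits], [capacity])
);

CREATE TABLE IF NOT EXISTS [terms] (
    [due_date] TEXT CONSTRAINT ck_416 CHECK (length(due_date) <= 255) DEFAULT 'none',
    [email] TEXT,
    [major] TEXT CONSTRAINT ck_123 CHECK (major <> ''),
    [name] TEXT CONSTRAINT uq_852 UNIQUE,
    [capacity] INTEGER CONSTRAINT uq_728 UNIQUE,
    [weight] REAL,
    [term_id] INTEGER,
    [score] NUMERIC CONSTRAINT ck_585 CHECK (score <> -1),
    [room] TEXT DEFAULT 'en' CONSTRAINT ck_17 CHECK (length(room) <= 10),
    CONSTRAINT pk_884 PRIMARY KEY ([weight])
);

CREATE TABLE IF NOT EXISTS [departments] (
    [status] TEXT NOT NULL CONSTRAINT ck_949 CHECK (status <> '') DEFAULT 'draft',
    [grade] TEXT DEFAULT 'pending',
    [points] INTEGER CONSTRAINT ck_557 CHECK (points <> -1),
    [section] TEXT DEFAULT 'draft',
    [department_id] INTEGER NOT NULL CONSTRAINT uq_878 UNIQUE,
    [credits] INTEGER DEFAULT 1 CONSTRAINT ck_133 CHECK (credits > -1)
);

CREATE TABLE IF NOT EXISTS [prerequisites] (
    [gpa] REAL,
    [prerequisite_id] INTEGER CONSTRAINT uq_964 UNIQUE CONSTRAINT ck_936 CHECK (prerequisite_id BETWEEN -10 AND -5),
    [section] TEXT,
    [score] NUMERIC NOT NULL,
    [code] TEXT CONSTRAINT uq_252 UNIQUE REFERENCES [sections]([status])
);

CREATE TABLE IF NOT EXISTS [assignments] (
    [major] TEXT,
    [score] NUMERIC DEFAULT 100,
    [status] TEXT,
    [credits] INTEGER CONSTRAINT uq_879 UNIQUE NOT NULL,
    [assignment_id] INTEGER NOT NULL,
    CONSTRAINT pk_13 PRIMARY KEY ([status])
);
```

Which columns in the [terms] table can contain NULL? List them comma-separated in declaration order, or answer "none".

- due_date: CHECK does not forbid NULL (a CHECK constraint passes when its expression is NULL) → nullable.
- email: no NOT NULL constraint applies → nullable.
- major: CHECK does not forbid NULL (a CHECK constraint passes when its expression is NULL) → nullable.
- name: UNIQUE does not imply NOT NULL → nullable.
- capacity: UNIQUE does not imply NOT NULL → nullable.
- weight: part of the PRIMARY KEY, which implies NOT NULL → not nullable.
- term_id: no NOT NULL constraint applies → nullable.
- score: CHECK does not forbid NULL (a CHECK constraint passes when its expression is NULL) → nullable.
- room: CHECK does not forbid NULL (a CHECK constraint passes when its expression is NULL) → nullable.

due_date, email, major, name, capacity, term_id, score, room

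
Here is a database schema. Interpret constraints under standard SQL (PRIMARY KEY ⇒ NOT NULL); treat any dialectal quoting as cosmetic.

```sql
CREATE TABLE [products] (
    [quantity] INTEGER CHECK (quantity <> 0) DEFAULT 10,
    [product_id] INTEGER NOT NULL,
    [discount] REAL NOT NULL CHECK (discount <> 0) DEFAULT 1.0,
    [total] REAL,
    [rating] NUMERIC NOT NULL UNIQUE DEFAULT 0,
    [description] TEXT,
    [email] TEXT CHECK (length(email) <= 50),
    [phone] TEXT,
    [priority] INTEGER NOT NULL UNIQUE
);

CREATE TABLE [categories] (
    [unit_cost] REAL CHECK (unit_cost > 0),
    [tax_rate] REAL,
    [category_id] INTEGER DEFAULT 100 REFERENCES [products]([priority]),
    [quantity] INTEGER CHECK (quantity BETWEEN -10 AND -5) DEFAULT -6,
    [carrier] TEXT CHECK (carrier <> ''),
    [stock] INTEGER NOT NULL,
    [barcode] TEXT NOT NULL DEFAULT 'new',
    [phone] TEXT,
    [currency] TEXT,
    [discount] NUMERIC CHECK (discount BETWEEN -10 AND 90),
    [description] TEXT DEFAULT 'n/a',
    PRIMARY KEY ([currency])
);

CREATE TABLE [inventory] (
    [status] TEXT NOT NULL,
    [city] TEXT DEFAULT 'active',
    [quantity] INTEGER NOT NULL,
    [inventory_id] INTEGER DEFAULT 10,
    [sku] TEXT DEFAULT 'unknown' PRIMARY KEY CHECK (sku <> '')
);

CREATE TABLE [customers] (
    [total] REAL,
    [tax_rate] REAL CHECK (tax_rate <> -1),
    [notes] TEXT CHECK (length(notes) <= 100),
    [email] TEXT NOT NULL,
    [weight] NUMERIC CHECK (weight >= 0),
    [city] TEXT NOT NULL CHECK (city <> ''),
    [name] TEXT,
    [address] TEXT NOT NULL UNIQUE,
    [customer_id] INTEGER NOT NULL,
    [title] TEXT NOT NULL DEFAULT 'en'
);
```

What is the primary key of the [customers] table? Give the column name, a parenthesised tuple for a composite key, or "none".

none

No column is declared PRIMARY KEY inline, and there is no table-level PRIMARY KEY clause in customers.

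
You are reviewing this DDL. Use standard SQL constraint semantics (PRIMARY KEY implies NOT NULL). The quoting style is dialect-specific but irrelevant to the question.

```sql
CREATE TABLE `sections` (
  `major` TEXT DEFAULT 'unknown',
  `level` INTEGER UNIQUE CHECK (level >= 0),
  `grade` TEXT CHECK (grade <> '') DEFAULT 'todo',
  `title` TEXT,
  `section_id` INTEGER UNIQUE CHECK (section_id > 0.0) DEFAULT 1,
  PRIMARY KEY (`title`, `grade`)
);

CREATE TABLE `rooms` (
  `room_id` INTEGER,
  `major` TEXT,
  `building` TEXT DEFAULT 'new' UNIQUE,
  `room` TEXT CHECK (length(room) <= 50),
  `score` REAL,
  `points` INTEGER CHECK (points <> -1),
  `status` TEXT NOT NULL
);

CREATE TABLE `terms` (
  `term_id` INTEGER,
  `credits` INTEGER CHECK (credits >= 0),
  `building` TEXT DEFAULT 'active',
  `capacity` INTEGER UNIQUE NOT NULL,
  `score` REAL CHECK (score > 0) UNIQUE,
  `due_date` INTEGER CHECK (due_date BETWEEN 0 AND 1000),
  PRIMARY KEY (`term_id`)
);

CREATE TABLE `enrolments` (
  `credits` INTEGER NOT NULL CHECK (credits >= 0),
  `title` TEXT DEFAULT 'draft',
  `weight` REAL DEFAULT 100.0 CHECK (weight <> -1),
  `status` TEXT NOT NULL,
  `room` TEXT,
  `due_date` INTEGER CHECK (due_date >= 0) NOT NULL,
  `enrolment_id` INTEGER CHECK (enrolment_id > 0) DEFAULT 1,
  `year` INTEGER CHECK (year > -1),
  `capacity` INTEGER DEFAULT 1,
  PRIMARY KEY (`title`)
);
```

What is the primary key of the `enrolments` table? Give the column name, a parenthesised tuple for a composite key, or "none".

title is declared PRIMARY KEY as a table-level PRIMARY KEY clause.

title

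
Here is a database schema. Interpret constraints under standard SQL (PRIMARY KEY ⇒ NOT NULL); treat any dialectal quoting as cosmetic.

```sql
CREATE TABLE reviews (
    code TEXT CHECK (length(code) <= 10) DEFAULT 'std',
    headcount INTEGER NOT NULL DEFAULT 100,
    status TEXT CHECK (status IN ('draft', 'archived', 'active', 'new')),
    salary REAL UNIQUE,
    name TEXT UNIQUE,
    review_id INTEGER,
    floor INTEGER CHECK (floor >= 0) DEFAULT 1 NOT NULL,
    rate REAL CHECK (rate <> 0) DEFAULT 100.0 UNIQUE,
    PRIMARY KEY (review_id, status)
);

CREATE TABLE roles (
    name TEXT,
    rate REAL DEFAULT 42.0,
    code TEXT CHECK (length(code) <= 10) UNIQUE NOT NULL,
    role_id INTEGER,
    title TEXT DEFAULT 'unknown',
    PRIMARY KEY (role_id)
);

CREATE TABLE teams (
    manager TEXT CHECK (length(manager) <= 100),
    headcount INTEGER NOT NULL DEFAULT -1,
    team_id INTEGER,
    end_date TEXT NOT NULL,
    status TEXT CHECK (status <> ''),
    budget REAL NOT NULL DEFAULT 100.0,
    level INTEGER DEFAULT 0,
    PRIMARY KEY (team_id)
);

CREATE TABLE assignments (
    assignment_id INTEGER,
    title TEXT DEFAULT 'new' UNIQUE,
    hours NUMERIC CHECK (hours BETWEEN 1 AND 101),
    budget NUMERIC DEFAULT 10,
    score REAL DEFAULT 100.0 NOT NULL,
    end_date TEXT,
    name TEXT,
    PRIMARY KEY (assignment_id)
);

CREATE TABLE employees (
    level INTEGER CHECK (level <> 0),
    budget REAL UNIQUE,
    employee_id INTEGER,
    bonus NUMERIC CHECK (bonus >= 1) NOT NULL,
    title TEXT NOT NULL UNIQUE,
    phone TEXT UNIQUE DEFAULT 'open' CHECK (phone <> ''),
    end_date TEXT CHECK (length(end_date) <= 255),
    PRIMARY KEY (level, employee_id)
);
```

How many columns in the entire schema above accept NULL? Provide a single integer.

18

reviews: 4 nullable (code, salary, name, rate — PK (review_id, status) and explicit NOT NULL columns excluded).
roles: 3 nullable (name, rate, title — PK (role_id) and explicit NOT NULL columns excluded).
teams: 3 nullable (manager, status, level — PK (team_id) and explicit NOT NULL columns excluded).
assignments: 5 nullable (title, hours, budget, end_date, name — PK (assignment_id) and explicit NOT NULL columns excluded).
employees: 3 nullable (budget, phone, end_date — PK (level, employee_id) and explicit NOT NULL columns excluded).
Total: 4 + 3 + 3 + 5 + 3 = 18.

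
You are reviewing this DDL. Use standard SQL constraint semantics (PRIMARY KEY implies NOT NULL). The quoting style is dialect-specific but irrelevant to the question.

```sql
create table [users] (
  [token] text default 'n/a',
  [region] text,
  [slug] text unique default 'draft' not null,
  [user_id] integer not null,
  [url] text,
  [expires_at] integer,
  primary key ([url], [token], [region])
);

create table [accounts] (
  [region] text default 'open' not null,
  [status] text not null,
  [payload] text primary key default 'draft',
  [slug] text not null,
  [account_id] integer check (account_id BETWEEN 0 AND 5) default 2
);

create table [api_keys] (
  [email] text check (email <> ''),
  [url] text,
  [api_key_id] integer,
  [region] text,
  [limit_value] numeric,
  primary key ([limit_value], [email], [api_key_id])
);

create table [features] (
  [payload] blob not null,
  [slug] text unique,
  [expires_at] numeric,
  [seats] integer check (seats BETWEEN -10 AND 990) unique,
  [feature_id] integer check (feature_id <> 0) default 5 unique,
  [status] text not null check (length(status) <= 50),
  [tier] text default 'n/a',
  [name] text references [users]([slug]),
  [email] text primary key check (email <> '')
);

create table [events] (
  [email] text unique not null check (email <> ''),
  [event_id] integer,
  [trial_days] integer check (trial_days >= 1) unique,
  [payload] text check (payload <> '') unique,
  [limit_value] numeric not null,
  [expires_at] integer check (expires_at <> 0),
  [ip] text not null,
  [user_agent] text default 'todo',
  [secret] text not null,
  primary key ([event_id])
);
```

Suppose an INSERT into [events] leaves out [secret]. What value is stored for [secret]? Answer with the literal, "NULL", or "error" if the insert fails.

secret has no DEFAULT clause.
Omitting it would insert NULL, but it is declared NOT NULL, so the INSERT fails.

error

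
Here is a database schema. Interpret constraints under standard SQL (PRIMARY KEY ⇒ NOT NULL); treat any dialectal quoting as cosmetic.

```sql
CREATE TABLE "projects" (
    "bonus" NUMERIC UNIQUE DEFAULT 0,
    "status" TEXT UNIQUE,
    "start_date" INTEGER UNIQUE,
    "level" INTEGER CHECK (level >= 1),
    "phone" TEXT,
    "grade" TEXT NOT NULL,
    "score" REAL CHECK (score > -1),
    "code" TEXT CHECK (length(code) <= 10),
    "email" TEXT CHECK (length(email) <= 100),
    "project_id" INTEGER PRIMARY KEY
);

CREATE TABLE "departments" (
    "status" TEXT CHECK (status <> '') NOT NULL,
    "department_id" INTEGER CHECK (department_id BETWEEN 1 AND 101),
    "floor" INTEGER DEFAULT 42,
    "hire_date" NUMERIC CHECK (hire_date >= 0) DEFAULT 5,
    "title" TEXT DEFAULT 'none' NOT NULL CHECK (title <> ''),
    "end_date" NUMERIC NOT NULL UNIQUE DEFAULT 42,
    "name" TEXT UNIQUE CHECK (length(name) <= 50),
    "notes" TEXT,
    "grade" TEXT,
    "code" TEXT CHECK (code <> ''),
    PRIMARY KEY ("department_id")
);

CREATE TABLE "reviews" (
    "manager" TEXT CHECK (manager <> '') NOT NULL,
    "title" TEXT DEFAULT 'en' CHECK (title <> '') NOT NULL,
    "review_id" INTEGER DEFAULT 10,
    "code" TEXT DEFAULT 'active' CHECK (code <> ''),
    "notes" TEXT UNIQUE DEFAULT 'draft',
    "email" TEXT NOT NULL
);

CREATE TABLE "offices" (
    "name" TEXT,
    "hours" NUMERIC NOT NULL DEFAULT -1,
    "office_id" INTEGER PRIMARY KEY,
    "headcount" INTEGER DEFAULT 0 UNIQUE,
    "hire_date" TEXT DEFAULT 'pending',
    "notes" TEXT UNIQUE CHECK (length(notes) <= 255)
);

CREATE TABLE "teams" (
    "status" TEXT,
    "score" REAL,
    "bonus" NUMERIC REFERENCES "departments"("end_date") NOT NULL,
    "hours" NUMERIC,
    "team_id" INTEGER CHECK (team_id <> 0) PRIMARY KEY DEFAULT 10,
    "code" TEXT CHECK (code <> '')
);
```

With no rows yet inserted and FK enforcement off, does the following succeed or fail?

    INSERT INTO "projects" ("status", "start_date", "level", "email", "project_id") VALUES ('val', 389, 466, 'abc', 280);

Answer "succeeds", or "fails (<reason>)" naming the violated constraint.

grade is omitted from the column list and has no DEFAULT, so it would receive NULL.
But grade is declared NOT NULL.

fails (NOT NULL on grade)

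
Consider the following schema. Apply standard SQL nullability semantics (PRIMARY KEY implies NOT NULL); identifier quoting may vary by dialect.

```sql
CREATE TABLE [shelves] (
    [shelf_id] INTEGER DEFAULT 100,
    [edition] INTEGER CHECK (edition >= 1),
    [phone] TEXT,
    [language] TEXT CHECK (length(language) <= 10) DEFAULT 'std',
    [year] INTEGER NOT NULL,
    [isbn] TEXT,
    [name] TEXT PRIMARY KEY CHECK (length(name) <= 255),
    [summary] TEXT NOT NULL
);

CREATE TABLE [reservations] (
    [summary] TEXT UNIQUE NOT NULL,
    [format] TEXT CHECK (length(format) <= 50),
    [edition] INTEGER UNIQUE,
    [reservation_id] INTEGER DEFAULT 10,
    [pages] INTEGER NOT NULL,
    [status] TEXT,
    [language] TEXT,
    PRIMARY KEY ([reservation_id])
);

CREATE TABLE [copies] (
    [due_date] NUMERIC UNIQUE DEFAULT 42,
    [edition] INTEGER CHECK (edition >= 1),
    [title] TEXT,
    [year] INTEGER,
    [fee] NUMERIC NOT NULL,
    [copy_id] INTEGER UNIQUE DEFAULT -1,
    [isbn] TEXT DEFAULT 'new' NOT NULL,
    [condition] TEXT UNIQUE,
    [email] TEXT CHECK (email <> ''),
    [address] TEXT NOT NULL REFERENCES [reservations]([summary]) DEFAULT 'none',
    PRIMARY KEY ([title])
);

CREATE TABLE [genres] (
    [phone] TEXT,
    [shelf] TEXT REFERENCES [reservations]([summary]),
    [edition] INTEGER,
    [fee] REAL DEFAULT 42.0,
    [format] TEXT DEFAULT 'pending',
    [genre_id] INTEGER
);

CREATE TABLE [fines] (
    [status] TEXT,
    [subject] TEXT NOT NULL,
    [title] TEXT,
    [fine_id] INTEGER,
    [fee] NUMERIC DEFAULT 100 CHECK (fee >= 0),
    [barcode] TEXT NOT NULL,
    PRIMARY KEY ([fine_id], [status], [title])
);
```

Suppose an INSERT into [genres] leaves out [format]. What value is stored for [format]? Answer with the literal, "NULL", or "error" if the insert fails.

'pending'

format has an explicit DEFAULT 'pending'.
When the column is omitted from an INSERT, that default is used.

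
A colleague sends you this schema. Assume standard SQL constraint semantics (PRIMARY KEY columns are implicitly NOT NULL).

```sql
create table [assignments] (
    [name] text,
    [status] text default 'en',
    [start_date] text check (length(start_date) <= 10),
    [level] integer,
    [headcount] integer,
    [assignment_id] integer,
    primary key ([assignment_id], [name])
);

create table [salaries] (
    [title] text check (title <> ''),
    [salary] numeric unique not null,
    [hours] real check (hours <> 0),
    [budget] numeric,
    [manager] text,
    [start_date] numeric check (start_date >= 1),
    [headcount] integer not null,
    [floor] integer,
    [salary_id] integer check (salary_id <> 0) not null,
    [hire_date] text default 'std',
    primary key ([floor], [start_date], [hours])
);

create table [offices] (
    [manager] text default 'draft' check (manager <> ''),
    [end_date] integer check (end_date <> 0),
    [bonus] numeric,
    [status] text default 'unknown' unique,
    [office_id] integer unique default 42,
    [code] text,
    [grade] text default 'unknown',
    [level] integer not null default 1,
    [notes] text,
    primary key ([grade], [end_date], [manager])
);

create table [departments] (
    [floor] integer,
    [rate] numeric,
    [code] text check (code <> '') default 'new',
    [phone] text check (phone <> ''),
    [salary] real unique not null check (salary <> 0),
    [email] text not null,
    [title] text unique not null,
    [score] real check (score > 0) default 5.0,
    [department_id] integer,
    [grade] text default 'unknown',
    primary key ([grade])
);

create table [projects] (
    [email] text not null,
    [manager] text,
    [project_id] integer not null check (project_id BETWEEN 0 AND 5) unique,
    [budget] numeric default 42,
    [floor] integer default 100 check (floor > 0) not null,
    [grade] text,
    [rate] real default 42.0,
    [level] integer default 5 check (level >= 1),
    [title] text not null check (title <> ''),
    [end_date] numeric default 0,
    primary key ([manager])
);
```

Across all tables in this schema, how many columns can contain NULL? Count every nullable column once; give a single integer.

assignments: 4 nullable (status, start_date, level, headcount — PK (assignment_id, name) and explicit NOT NULL columns excluded).
salaries: 4 nullable (title, budget, manager, hire_date — PK (floor, start_date, hours) and explicit NOT NULL columns excluded).
offices: 5 nullable (bonus, status, office_id, code, notes — PK (grade, end_date, manager) and explicit NOT NULL columns excluded).
departments: 6 nullable (floor, rate, code, phone, score, department_id — PK (grade) and explicit NOT NULL columns excluded).
projects: 5 nullable (budget, grade, rate, level, end_date — PK (manager) and explicit NOT NULL columns excluded).
Total: 4 + 4 + 5 + 6 + 5 = 24.

24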